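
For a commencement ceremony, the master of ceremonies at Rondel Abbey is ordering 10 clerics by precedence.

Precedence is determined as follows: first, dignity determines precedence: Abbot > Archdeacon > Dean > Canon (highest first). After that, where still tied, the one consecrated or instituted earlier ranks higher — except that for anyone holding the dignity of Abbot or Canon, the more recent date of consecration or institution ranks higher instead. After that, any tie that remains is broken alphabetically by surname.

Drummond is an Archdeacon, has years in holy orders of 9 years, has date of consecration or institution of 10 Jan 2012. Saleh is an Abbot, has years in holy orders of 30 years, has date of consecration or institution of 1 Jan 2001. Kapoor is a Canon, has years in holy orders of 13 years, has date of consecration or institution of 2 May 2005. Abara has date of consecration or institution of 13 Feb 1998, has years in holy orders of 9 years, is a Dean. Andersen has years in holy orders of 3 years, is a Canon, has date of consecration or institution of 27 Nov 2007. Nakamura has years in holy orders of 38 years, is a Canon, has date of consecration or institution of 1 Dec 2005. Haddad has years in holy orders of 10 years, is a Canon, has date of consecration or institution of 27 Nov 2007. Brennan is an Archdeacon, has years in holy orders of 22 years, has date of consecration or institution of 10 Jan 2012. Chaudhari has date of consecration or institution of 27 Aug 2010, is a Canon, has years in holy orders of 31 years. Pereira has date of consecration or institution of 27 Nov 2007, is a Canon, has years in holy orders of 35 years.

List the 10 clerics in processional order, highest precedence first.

By dignity: Saleh (Abbot); then Brennan and Drummond (Archdeacon); then Abara (Dean); then Chaudhari, Andersen, Haddad, Pereira, Nakamura and Kapoor (Canon).
Brennan and Drummond both have date of consecration or institution 10 Jan 2012, so the next rule applies.
Among Brennan and Drummond, alphabetically by surname: Brennan before Drummond.
Among Chaudhari, Andersen, Haddad, Pereira, Nakamura and Kapoor, by date of consecration or institution (later first) (reversed rule for this group): Chaudhari (27 Aug 2010) before Andersen, Haddad and Pereira (27 Nov 2007) before Nakamura (1 Dec 2005) before Kapoor (2 May 2005).
Among Andersen, Haddad and Pereira, alphabetically by surname: Andersen before Haddad before Pereira.
Full order: Saleh, Brennan, Drummond, Abara, Chaudhari, Andersen, Haddad, Pereira, Nakamura, Kapoor.

Saleh, Brennan, Drummond, Abara, Chaudhari, Andersen, Haddad, Pereira, Nakamura, Kapoor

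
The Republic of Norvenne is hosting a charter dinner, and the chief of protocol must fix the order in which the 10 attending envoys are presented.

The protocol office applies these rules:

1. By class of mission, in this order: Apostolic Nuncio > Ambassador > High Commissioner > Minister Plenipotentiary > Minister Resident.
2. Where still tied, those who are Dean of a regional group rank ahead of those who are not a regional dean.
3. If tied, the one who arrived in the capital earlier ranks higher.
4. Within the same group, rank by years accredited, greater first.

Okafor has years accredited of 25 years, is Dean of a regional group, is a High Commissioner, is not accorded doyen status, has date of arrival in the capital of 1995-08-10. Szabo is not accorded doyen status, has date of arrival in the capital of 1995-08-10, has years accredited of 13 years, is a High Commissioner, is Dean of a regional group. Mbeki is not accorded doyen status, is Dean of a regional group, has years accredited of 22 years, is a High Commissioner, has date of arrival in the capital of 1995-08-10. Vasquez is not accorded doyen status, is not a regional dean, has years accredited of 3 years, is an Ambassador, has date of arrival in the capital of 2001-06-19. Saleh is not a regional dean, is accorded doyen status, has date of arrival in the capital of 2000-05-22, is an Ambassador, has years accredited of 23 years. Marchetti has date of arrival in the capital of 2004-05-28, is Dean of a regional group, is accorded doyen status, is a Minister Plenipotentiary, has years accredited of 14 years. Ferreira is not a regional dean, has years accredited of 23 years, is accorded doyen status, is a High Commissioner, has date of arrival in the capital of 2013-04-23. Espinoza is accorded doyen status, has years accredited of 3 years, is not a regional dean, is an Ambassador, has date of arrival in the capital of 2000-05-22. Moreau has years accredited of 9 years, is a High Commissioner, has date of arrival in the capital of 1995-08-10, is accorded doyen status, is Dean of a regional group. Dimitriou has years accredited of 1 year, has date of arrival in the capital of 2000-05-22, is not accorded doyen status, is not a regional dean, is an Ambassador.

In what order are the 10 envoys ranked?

By class of mission: Saleh, Espinoza, Dimitriou and Vasquez (Ambassador); then Okafor, Mbeki, Szabo, Moreau and Ferreira (High Commissioner); then Marchetti (Minister Plenipotentiary).
Saleh, Espinoza, Dimitriou and Vasquez are each not a regional dean, so the next rule applies.
Among Saleh, Espinoza, Dimitriou and Vasquez, by date of arrival in the capital (earlier first): Saleh, Espinoza and Dimitriou (2000-05-22) before Vasquez (2001-06-19).
Among Saleh, Espinoza and Dimitriou, by years accredited (higher first): Saleh (23 years) before Espinoza (3 years) before Dimitriou (1 year).
Among Okafor, Mbeki, Szabo, Moreau and Ferreira, Dean of a regional group before not a regional dean: Okafor, Mbeki, Szabo and Moreau (Dean of a regional group) before Ferreira (not a regional dean).
Okafor, Mbeki, Szabo and Moreau all have date of arrival in the capital 1995-08-10, so the next rule applies.
Among Okafor, Mbeki, Szabo and Moreau, by years accredited (higher first): Okafor (25 years) before Mbeki (22 years) before Szabo (13 years) before Moreau (9 years).
Full order: Saleh, Espinoza, Dimitriou, Vasquez, Okafor, Mbeki, Szabo, Moreau, Ferreira, Marchetti.

Saleh, Espinoza, Dimitriou, Vasquez, Okafor, Mbeki, Szabo, Moreau, Ferreira, Marchetti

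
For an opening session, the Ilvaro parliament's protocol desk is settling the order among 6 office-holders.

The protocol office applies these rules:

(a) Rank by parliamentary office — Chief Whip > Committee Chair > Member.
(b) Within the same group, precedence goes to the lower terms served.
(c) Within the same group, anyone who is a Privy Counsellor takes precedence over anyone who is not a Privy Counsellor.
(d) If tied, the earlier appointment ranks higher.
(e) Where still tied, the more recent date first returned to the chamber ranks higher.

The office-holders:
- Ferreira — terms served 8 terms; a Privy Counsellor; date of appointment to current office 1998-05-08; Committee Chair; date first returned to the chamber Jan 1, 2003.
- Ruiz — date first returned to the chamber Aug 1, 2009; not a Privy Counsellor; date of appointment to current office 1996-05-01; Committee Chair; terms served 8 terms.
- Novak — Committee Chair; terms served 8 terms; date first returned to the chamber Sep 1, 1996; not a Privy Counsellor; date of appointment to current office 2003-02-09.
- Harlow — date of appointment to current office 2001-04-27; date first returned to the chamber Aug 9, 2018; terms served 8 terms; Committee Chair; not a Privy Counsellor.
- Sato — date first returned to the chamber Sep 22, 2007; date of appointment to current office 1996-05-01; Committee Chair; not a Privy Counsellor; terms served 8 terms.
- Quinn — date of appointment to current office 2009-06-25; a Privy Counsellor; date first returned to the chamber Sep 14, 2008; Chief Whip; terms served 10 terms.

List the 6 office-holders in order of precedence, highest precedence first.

Quinn, Ferreira, Ruiz, Sato, Harlow, Novak

By parliamentary office: Quinn (Chief Whip); then Ferreira, Ruiz, Sato, Harlow and Novak (Committee Chair).
Ferreira, Ruiz, Sato, Harlow and Novak all have terms served 8 terms, so the next rule applies.
Among Ferreira, Ruiz, Sato, Harlow and Novak, a Privy Counsellor before not a Privy Counsellor: Ferreira (a Privy Counsellor) before Ruiz, Sato, Harlow and Novak (not a Privy Counsellor).
Among Ruiz, Sato, Harlow and Novak, by date of appointment to current office (earlier first): Ruiz and Sato (1996-05-01) before Harlow (2001-04-27) before Novak (2003-02-09).
Among Ruiz and Sato, by date first returned to the chamber (later first): Ruiz (Aug 1, 2009) before Sato (Sep 22, 2007).
Full order: Quinn, Ferreira, Ruiz, Sato, Harlow, Novak.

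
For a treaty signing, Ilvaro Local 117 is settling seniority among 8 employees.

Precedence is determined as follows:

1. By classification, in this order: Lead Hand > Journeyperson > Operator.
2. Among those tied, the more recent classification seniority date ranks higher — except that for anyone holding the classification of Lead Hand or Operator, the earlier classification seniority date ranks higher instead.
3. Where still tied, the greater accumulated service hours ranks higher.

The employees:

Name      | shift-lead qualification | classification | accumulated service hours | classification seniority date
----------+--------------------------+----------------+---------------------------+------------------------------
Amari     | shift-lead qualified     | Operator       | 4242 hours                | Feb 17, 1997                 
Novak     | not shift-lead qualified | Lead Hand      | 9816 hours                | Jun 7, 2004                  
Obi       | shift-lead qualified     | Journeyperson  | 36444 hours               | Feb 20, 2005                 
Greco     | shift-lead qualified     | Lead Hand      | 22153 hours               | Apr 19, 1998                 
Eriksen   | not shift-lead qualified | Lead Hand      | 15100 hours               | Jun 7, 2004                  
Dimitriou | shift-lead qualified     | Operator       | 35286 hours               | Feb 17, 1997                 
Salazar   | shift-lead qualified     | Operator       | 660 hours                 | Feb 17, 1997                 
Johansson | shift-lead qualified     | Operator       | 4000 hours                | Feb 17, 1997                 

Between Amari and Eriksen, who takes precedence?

By classification: Greco, Eriksen and Novak (Lead Hand); then Obi (Journeyperson); then Dimitriou, Amari, Johansson and Salazar (Operator).
Among Greco, Eriksen and Novak, by classification seniority date (earlier first) (reversed rule for this group): Greco (Apr 19, 1998) before Eriksen and Novak (Jun 7, 2004).
Among Eriksen and Novak, by accumulated service hours (higher first): Eriksen (15100 hours) before Novak (9816 hours).
Dimitriou, Amari, Johansson and Salazar all have classification seniority date Feb 17, 1997, so the next rule applies.
Among Dimitriou, Amari, Johansson and Salazar, by accumulated service hours (higher first): Dimitriou (35286 hours) before Amari (4242 hours) before Johansson (4000 hours) before Salazar (660 hours).
So Eriksen takes precedence.

Eriksen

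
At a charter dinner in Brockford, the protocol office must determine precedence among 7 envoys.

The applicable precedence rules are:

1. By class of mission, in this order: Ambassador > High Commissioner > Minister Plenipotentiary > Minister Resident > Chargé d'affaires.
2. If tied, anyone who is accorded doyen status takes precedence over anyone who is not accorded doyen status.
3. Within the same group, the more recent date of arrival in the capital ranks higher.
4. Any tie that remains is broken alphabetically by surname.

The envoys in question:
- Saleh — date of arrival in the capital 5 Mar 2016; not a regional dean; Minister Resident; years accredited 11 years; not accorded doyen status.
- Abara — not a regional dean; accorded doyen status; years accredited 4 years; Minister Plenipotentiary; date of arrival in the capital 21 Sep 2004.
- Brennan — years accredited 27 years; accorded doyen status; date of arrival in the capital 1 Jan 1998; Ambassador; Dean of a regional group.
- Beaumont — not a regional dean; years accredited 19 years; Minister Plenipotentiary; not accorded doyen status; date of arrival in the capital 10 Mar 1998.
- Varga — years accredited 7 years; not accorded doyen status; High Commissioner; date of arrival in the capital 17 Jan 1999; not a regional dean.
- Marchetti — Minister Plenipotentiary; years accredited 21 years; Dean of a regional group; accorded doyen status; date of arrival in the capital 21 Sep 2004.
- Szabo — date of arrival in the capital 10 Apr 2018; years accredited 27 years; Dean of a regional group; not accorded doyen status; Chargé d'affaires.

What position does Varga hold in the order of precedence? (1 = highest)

By class of mission: Brennan (Ambassador); then Varga (High Commissioner); then Abara, Marchetti and Beaumont (Minister Plenipotentiary); then Saleh (Minister Resident); then Szabo (Chargé d'affaires).
Among Abara, Marchetti and Beaumont, accorded doyen status before not accorded doyen status: Abara and Marchetti (accorded doyen status) before Beaumont (not accorded doyen status).
Abara and Marchetti both have date of arrival in the capital 21 Sep 2004, so the next rule applies.
Among Abara and Marchetti, alphabetically by surname: Abara before Marchetti.
Order: Brennan, Varga, Abara, Marchetti, Beaumont, Saleh, Szabo. So position 2.

2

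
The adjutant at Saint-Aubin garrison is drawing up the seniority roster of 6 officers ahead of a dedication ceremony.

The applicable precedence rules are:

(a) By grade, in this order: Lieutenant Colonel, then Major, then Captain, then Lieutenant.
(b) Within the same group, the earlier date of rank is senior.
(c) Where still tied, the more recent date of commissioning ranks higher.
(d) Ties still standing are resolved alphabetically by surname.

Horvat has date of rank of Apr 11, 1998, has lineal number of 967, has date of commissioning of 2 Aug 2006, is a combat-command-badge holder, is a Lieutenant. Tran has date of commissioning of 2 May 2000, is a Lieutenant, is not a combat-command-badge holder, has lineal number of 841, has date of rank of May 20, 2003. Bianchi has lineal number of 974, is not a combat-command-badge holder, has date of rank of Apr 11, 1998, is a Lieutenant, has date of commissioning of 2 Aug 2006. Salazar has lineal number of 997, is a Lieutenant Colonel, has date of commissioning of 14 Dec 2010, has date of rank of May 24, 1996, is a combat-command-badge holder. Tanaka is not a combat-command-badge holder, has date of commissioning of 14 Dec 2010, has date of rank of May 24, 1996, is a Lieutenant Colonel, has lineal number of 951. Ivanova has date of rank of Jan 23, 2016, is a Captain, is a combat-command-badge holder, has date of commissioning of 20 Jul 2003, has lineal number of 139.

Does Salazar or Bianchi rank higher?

Salazar

By grade: Salazar and Tanaka (Lieutenant Colonel); then Ivanova (Captain); then Bianchi, Horvat and Tran (Lieutenant).
Salazar and Tanaka both have date of rank May 24, 1996, so the next rule applies.
Salazar and Tanaka both have date of commissioning 14 Dec 2010, so the next rule applies.
Among Salazar and Tanaka, alphabetically by surname: Salazar before Tanaka.
Among Bianchi, Horvat and Tran, by date of rank (earlier first): Bianchi and Horvat (Apr 11, 1998) before Tran (May 20, 2003).
Bianchi and Horvat both have date of commissioning 2 Aug 2006, so the next rule applies.
Among Bianchi and Horvat, alphabetically by surname: Bianchi before Horvat.
So Salazar takes precedence.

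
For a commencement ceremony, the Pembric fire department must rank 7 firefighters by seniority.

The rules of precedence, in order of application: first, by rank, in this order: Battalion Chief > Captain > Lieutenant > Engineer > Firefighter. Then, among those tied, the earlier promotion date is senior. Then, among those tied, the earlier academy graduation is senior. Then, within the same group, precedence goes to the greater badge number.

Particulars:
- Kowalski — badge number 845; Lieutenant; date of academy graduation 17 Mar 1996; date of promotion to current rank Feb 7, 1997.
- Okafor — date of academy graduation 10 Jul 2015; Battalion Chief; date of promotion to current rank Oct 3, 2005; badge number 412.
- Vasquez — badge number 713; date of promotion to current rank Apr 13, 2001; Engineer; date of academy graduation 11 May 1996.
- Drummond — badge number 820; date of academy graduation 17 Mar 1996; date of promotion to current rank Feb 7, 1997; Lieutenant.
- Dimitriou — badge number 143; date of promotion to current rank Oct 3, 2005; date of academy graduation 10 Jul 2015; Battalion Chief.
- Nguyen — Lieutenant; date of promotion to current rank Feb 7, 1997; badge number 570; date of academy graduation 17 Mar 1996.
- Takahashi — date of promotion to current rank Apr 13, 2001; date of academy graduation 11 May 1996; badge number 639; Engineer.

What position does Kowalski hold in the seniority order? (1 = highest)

By rank: Okafor and Dimitriou (Battalion Chief); then Kowalski, Drummond and Nguyen (Lieutenant); then Vasquez and Takahashi (Engineer).
Okafor and Dimitriou both have date of promotion to current rank Oct 3, 2005, so the next rule applies.
Okafor and Dimitriou both have date of academy graduation 10 Jul 2015, so the next rule applies.
Among Okafor and Dimitriou, by badge number (higher first): Okafor (412) before Dimitriou (143).
Kowalski, Drummond and Nguyen all have date of promotion to current rank Feb 7, 1997, so the next rule applies.
Kowalski, Drummond and Nguyen all have date of academy graduation 17 Mar 1996, so the next rule applies.
Among Kowalski, Drummond and Nguyen, by badge number (higher first): Kowalski (845) before Drummond (820) before Nguyen (570).
Vasquez and Takahashi both have date of promotion to current rank Apr 13, 2001, so the next rule applies.
Vasquez and Takahashi both have date of academy graduation 11 May 1996, so the next rule applies.
Among Vasquez and Takahashi, by badge number (higher first): Vasquez (713) before Takahashi (639).
Order: Okafor, Dimitriou, Kowalski, Drummond, Nguyen, Vasquez, Takahashi. So position 3.

3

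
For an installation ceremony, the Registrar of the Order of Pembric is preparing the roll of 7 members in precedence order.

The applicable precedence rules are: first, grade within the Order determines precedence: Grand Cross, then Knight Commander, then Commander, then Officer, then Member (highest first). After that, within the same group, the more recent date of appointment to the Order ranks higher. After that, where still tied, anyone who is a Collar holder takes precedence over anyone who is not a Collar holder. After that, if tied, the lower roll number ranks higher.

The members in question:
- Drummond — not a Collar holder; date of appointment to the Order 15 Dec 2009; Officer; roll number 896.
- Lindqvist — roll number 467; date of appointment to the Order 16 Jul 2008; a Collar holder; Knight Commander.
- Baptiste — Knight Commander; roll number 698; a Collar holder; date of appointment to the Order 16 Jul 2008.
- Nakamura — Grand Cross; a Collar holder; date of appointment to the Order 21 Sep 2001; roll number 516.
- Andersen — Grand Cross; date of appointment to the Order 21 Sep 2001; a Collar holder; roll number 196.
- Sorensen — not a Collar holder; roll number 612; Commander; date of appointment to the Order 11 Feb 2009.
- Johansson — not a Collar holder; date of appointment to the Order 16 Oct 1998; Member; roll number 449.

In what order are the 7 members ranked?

By grade within the Order: Andersen and Nakamura (Grand Cross); then Lindqvist and Baptiste (Knight Commander); then Sorensen (Commander); then Drummond (Officer); then Johansson (Member).
Andersen and Nakamura both have date of appointment to the Order 21 Sep 2001, so the next rule applies.
Andersen and Nakamura are each a Collar holder, so the next rule applies.
Among Andersen and Nakamura, by roll number (lower first): Andersen (196) before Nakamura (516).
Lindqvist and Baptiste both have date of appointment to the Order 16 Jul 2008, so the next rule applies.
Lindqvist and Baptiste are each a Collar holder, so the next rule applies.
Among Lindqvist and Baptiste, by roll number (lower first): Lindqvist (467) before Baptiste (698).
Full order: Andersen, Nakamura, Lindqvist, Baptiste, Sorensen, Drummond, Johansson.

Andersen, Nakamura, Lindqvist, Baptiste, Sorensen, Drummond, Johansson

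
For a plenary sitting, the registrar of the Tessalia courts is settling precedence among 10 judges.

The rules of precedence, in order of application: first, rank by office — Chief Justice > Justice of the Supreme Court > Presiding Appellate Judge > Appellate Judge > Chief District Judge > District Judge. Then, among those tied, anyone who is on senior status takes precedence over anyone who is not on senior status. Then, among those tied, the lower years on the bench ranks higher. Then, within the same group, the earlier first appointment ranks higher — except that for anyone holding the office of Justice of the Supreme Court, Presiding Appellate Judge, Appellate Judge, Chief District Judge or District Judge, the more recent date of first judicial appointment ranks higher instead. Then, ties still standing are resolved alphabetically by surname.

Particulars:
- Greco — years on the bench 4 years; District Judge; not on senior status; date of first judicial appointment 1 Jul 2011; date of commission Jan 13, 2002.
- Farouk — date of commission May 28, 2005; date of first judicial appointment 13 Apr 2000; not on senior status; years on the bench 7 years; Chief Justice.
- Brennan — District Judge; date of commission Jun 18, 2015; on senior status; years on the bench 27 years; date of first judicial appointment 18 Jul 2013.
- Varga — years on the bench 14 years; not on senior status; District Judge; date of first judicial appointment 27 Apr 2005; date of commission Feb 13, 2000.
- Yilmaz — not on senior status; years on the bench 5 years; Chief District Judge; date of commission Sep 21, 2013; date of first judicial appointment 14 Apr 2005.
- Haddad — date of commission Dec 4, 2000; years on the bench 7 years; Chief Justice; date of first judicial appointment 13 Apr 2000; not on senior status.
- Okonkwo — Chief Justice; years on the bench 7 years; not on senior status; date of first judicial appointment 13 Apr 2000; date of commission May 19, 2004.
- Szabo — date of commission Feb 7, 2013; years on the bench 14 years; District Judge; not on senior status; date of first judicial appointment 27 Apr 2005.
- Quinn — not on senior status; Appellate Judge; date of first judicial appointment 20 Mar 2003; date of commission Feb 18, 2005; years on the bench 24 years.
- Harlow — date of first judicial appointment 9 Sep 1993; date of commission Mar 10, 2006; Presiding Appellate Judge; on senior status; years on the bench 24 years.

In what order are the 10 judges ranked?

By office: Farouk, Haddad and Okonkwo (Chief Justice); then Harlow (Presiding Appellate Judge); then Quinn (Appellate Judge); then Yilmaz (Chief District Judge); then Brennan, Greco, Szabo and Varga (District Judge).
Farouk, Haddad and Okonkwo are each not on senior status, so the next rule applies.
Farouk, Haddad and Okonkwo all have years on the bench 7 years, so the next rule applies.
Farouk, Haddad and Okonkwo all have date of first judicial appointment 13 Apr 2000, so the next rule applies.
Among Farouk, Haddad and Okonkwo, alphabetically by surname: Farouk before Haddad before Okonkwo.
Among Brennan, Greco, Szabo and Varga, on senior status before not on senior status: Brennan (on senior status) before Greco, Szabo and Varga (not on senior status).
Among Greco, Szabo and Varga, by years on the bench (lower first): Greco (4 years) before Szabo and Varga (14 years).
Szabo and Varga both have date of first judicial appointment 27 Apr 2005, so the next rule applies.
Among Szabo and Varga, alphabetically by surname: Szabo before Varga.
Full order: Farouk, Haddad, Okonkwo, Harlow, Quinn, Yilmaz, Brennan, Greco, Szabo, Varga.

Farouk, Haddad, Okonkwo, Harlow, Quinn, Yilmaz, Brennan, Greco, Szabo, Varga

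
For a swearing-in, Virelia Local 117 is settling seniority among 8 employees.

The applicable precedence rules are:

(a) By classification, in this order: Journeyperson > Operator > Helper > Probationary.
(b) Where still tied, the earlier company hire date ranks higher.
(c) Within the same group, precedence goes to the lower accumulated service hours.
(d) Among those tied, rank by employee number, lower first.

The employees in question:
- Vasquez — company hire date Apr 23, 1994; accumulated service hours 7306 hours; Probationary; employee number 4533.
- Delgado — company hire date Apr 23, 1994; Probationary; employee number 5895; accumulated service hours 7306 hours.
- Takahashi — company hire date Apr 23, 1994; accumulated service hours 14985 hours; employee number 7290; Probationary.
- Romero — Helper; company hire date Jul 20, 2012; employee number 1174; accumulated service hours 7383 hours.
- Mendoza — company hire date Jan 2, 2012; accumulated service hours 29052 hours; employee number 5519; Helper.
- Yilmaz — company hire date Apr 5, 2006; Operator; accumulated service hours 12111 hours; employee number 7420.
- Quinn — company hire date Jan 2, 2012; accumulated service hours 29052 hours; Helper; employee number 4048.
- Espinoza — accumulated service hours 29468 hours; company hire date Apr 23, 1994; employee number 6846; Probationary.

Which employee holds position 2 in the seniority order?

Quinn

By classification: Yilmaz (Operator); then Quinn, Mendoza and Romero (Helper); then Vasquez, Delgado, Takahashi and Espinoza (Probationary).
Among Quinn, Mendoza and Romero, by company hire date (earlier first): Quinn and Mendoza (Jan 2, 2012) before Romero (Jul 20, 2012).
Quinn and Mendoza both have accumulated service hours 29052 hours, so the next rule applies.
Among Quinn and Mendoza, by employee number (lower first): Quinn (4048) before Mendoza (5519).
Vasquez, Delgado, Takahashi and Espinoza all have company hire date Apr 23, 1994, so the next rule applies.
Among Vasquez, Delgado, Takahashi and Espinoza, by accumulated service hours (lower first): Vasquez and Delgado (7306 hours) before Takahashi (14985 hours) before Espinoza (29468 hours).
Among Vasquez and Delgado, by employee number (lower first): Vasquez (4533) before Delgado (5895).
Order: Yilmaz, Quinn, Mendoza, Romero, Vasquez, Delgado, Takahashi, Espinoza.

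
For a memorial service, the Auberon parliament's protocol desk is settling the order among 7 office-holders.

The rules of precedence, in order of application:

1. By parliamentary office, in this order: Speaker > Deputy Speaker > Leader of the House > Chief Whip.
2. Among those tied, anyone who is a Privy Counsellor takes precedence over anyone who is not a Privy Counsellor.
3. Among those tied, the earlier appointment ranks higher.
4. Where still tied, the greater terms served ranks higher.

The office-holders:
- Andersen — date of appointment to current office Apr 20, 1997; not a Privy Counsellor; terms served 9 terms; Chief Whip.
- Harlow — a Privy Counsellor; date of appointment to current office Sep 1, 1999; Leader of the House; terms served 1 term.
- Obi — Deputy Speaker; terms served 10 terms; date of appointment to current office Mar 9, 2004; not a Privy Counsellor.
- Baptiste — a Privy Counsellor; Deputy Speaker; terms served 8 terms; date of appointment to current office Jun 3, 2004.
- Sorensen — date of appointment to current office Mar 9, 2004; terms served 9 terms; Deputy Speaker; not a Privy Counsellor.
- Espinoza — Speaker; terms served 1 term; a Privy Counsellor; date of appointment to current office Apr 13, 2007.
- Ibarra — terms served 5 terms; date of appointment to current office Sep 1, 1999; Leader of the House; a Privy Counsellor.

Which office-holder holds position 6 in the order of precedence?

Harlow

By parliamentary office: Espinoza (Speaker); then Baptiste, Obi and Sorensen (Deputy Speaker); then Ibarra and Harlow (Leader of the House); then Andersen (Chief Whip).
Among Baptiste, Obi and Sorensen, a Privy Counsellor before not a Privy Counsellor: Baptiste (a Privy Counsellor) before Obi and Sorensen (not a Privy Counsellor).
Obi and Sorensen both have date of appointment to current office Mar 9, 2004, so the next rule applies.
Among Obi and Sorensen, by terms served (higher first): Obi (10 terms) before Sorensen (9 terms).
Ibarra and Harlow are each a Privy Counsellor, so the next rule applies.
Ibarra and Harlow both have date of appointment to current office Sep 1, 1999, so the next rule applies.
Among Ibarra and Harlow, by terms served (higher first): Ibarra (5 terms) before Harlow (1 term).
Order: Espinoza, Baptiste, Obi, Sorensen, Ibarra, Harlow, Andersen.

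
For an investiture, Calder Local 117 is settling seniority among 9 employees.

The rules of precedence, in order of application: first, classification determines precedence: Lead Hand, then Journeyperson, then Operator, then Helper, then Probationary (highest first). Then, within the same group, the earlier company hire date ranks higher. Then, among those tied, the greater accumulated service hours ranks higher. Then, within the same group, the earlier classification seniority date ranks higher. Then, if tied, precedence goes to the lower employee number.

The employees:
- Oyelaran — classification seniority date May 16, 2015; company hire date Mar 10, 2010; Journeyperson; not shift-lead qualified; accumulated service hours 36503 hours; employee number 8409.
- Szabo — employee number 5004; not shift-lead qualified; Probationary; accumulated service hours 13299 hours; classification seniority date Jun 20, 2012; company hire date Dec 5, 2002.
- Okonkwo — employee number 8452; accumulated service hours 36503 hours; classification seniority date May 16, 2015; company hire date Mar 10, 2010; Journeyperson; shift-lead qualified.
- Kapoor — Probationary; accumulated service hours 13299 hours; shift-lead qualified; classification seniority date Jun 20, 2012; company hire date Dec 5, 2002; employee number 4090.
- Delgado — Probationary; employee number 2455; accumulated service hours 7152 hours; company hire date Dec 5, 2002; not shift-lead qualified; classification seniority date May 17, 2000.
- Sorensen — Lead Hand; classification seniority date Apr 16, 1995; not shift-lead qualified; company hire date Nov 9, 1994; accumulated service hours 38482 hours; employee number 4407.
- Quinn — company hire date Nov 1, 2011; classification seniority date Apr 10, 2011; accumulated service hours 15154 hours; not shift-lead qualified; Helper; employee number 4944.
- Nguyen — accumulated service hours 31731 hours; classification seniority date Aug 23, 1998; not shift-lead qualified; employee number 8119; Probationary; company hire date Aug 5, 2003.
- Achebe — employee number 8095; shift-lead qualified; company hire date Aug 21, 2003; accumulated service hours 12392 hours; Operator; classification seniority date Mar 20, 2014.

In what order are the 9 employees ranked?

By classification: Sorensen (Lead Hand); then Oyelaran and Okonkwo (Journeyperson); then Achebe (Operator); then Quinn (Helper); then Kapoor, Szabo, Delgado and Nguyen (Probationary).
Oyelaran and Okonkwo both have company hire date Mar 10, 2010, so the next rule applies.
Oyelaran and Okonkwo both have accumulated service hours 36503 hours, so the next rule applies.
Oyelaran and Okonkwo both have classification seniority date May 16, 2015, so the next rule applies.
Among Oyelaran and Okonkwo, by employee number (lower first): Oyelaran (8409) before Okonkwo (8452).
Among Kapoor, Szabo, Delgado and Nguyen, by company hire date (earlier first): Kapoor, Szabo and Delgado (Dec 5, 2002) before Nguyen (Aug 5, 2003).
Among Kapoor, Szabo and Delgado, by accumulated service hours (higher first): Kapoor and Szabo (13299 hours) before Delgado (7152 hours).
Kapoor and Szabo both have classification seniority date Jun 20, 2012, so the next rule applies.
Among Kapoor and Szabo, by employee number (lower first): Kapoor (4090) before Szabo (5004).
Full order: Sorensen, Oyelaran, Okonkwo, Achebe, Quinn, Kapoor, Szabo, Delgado, Nguyen.

Sorensen, Oyelaran, Okonkwo, Achebe, Quinn, Kapoor, Szabo, Delgado, Nguyen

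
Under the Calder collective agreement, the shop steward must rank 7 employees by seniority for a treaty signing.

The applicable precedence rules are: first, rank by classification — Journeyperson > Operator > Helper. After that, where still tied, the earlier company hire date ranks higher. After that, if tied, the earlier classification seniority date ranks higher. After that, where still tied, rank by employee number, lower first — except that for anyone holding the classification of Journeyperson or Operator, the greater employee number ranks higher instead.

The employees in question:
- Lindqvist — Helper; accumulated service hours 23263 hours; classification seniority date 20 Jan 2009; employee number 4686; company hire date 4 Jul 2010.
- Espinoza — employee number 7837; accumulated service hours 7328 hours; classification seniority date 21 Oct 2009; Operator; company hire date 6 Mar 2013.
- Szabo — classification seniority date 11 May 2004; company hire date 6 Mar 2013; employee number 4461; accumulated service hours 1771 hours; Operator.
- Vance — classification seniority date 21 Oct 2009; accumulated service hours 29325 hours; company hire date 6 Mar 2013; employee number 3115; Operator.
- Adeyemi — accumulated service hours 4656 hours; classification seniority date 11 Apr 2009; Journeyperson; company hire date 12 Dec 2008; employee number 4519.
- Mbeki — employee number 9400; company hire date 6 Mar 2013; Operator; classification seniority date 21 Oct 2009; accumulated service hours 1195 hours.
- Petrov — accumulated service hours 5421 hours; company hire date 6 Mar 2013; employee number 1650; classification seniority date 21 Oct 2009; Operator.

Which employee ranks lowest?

By classification: Adeyemi (Journeyperson); then Szabo, Mbeki, Espinoza, Vance and Petrov (Operator); then Lindqvist (Helper).
Szabo, Mbeki, Espinoza, Vance and Petrov all have company hire date 6 Mar 2013, so the next rule applies.
Among Szabo, Mbeki, Espinoza, Vance and Petrov, by classification seniority date (earlier first): Szabo (11 May 2004) before Mbeki, Espinoza, Vance and Petrov (21 Oct 2009).
Among Mbeki, Espinoza, Vance and Petrov, by employee number (higher first) (reversed rule for this group): Mbeki (9400) before Espinoza (7837) before Vance (3115) before Petrov (1650).
Order: Adeyemi, Szabo, Mbeki, Espinoza, Vance, Petrov, Lindqvist.

Lindqvist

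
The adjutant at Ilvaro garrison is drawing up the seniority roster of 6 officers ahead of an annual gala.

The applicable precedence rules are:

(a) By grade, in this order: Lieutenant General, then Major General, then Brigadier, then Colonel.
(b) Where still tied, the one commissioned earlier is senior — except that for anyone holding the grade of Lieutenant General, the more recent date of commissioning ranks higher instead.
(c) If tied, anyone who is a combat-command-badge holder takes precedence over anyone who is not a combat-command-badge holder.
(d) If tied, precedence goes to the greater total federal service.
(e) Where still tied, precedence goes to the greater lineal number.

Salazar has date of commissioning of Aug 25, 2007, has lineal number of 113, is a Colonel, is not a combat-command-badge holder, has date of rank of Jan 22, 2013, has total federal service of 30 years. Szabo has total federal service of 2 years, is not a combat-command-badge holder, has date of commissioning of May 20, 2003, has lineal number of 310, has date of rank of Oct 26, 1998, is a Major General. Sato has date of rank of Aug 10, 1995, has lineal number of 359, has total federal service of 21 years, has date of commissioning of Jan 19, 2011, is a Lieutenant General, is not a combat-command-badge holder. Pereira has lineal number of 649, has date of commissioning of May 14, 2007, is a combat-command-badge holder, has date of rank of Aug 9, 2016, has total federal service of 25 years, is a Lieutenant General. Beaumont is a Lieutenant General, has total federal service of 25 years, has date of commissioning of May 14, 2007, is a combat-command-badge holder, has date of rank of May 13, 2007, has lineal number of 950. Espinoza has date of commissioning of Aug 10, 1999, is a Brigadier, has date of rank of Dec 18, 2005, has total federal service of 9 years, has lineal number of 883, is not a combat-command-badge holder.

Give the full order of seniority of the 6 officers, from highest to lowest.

By grade: Sato, Beaumont and Pereira (Lieutenant General); then Szabo (Major General); then Espinoza (Brigadier); then Salazar (Colonel).
Among Sato, Beaumont and Pereira, by date of commissioning (later first) (reversed rule for this group): Sato (Jan 19, 2011) before Beaumont and Pereira (May 14, 2007).
Beaumont and Pereira are each a combat-command-badge holder, so the next rule applies.
Beaumont and Pereira both have total federal service 25 years, so the next rule applies.
Among Beaumont and Pereira, by lineal number (higher first): Beaumont (950) before Pereira (649).
Full order: Sato, Beaumont, Pereira, Szabo, Espinoza, Salazar.

Sato, Beaumont, Pereira, Szabo, Espinoza, Salazar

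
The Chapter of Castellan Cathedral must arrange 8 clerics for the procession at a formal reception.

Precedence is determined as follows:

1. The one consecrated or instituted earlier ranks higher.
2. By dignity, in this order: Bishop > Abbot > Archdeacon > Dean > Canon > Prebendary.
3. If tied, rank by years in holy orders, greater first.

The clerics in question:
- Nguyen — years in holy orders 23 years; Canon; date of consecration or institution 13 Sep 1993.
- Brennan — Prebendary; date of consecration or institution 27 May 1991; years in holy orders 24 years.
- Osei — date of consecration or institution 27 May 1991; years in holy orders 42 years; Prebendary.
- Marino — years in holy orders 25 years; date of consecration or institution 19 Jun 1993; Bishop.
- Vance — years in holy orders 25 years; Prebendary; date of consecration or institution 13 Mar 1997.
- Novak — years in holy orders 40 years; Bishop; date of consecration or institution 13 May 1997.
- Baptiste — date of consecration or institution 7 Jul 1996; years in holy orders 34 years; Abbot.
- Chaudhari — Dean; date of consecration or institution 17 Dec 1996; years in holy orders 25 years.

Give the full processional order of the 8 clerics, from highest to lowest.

By date of consecration or institution (earlier first): Osei and Brennan (both 27 May 1991); then Marino (19 Jun 1993); then Nguyen (13 Sep 1993); then Baptiste (7 Jul 1996); then Chaudhari (17 Dec 1996); then Vance (13 Mar 1997); then Novak (13 May 1997).
Osei and Brennan are each Prebendary, so the next rule applies.
Among Osei and Brennan, by years in holy orders (higher first): Osei (42 years) before Brennan (24 years).
Full order: Osei, Brennan, Marino, Nguyen, Baptiste, Chaudhari, Vance, Novak.

Osei, Brennan, Marino, Nguyen, Baptiste, Chaudhari, Vance, Novak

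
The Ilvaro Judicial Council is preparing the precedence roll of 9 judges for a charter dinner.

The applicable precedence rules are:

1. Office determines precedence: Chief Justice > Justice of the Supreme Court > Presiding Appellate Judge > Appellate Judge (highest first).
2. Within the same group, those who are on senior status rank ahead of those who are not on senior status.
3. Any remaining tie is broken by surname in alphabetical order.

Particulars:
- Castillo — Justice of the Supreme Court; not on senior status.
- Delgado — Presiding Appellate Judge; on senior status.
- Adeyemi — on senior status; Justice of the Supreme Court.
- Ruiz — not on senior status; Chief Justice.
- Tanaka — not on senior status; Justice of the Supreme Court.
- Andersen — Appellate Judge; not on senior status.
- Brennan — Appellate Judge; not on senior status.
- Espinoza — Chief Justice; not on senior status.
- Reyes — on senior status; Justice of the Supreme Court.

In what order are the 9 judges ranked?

By office: Espinoza and Ruiz (Chief Justice); then Adeyemi, Reyes, Castillo and Tanaka (Justice of the Supreme Court); then Delgado (Presiding Appellate Judge); then Andersen and Brennan (Appellate Judge).
Espinoza and Ruiz are each not on senior status, so the next rule applies.
Among Espinoza and Ruiz, alphabetically by surname: Espinoza before Ruiz.
Among Adeyemi, Reyes, Castillo and Tanaka, on senior status before not on senior status: Adeyemi and Reyes (on senior status) before Castillo and Tanaka (not on senior status).
Among Adeyemi and Reyes, alphabetically by surname: Adeyemi before Reyes.
Among Castillo and Tanaka, alphabetically by surname: Castillo before Tanaka.
Andersen and Brennan are each not on senior status, so the next rule applies.
Among Andersen and Brennan, alphabetically by surname: Andersen before Brennan.
Full order: Espinoza, Ruiz, Adeyemi, Reyes, Castillo, Tanaka, Delgado, Andersen, Brennan.

Espinoza, Ruiz, Adeyemi, Reyes, Castillo, Tanaka, Delgado, Andersen, Brennan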